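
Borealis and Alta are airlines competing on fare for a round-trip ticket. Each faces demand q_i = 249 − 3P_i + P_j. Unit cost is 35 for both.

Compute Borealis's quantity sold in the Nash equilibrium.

Borealis's profit: π = (P_{Borealis} − 35)(249 − 3P_{Borealis} + P_{Alta}).
∂π/∂P_{Borealis} = 354 − 6P_{Borealis} + P_{Alta} = 0 ⇒ P_{Borealis} = 59 + (1/6)P_{Alta}.
By symmetry P_{Alta} = P_{Borealis}; substituting into the reaction function, (5/6)P_{Borealis} = 59 and P_{Borealis} = 70.8.
q_{Borealis} = 249 − 3·70.8 + 70.8 = 107.4.

107.4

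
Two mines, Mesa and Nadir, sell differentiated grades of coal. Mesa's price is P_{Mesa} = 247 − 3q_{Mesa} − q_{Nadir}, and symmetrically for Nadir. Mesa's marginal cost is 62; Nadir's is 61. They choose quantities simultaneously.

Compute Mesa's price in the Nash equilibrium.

Mine Mesa's profit: π = q_{Mesa}(247 − 3q_{Mesa} − q_{Nadir}) − 62q_{Mesa}.
∂π/∂q_{Mesa} = 185 − 6q_{Mesa} − q_{Nadir} = 0 ⇒ q_{Mesa} = 185/6 − (1/6)q_{Nadir}.
Similarly q_{Nadir} = 31 − (1/6)q_{Mesa}.
Plugging q_{Nadir} into Mesa's best response: q_{Mesa} = 185/6 − (1/6)(31 − (1/6)q_{Mesa}) ⇒ (35/36)q_{Mesa} = 77/3, so q_{Mesa} = 26.4.
Then q_{Nadir} = 31 − (1/6)·26.4 = 26.6.
P_{Mesa} = 247 − 3·26.4 − 26.6 = 141.2.

141.2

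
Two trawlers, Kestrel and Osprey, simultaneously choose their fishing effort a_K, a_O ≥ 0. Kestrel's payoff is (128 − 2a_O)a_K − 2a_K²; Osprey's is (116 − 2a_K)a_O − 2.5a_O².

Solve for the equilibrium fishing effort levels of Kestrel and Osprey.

Expanding Kestrel's payoff: 128a_K − 2a_Oa_K − 2a_K².
∂π/∂a_K = 128 − 2a_O − 4a_K = 0, so a_K = 32 − 0.5a_O.
Likewise for Osprey: a_O = 23.2 − 0.4a_K.
Plugging a_O into Kestrel's best response: a_K = 32 − 0.5(23.2 − 0.4a_K) ⇒ 0.8a_K = 20.4, so a_K = 25.5.
Then a_O = 23.2 − 0.4·25.5 = 13.

25.5, 13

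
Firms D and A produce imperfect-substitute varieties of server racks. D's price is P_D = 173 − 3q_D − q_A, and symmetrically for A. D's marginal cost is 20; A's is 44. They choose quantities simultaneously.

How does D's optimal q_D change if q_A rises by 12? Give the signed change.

Firm D's profit: π = q_D(173 − 3q_D − q_A) − 20q_D.
∂π/∂q_D = 153 − 6q_D − q_A = 0 ⇒ q_D = 25.5 − (1/6)q_A.
The reaction-function slope is −1/6, so a 12-unit rise in q_A moves q_D by −1/6 × 12 = −2. D's best response falls — the actions are strategic substitutes.

-2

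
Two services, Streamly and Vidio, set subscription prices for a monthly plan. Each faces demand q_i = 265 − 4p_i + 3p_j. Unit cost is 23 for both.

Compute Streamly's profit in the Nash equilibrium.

9370.24

Streamly's profit: π = (p_{Streamly} − 23)(265 − 4p_{Streamly} + 3p_{Vidio}).
∂π/∂p_{Streamly} = 357 − 8p_{Streamly} + 3p_{Vidio} = 0 ⇒ p_{Streamly} = 44.625 + 0.375p_{Vidio}.
Setting p_{Streamly} = p_{Vidio} in the reaction function: p_{Streamly} = 44.625 + 0.375p_{Streamly}, so p_{Streamly} = 44.625 / 0.625 = 71.4.
q_{Streamly} = 265 − 4·71.4 + 3·71.4 = 193.6.
Profit = (71.4 − 23)·193.6 = 9370.24.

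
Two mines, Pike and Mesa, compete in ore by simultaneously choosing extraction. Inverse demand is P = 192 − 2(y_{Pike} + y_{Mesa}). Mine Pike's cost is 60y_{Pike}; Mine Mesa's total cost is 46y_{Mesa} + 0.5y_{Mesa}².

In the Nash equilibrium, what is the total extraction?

43

Mine Pike's profit: π = y_{Pike}(192 − 2(y_{Pike} + y_{Mesa})) − 60y_{Pike}.
∂π/∂y_{Pike} = 132 − 4y_{Pike} − 2y_{Mesa} = 0, so y_{Pike} = 33 − 0.5y_{Mesa}.
For Mesa: ∂π/∂y_{Mesa} = 146 − 5y_{Mesa} − 2y_{Pike} = 0 ⇒ y_{Mesa} = 29.2 − 0.4y_{Pike}.
Solving the two reaction functions simultaneously: (1 − (−0.5)(−0.4))y_{Pike} = 33 − 0.5·29.2, so 0.8y_{Pike} = 18.4 and y_{Pike} = 23.
Then y_{Mesa} = 29.2 − 0.4·23 = 20.
Total extraction: 23 + 20 = 43.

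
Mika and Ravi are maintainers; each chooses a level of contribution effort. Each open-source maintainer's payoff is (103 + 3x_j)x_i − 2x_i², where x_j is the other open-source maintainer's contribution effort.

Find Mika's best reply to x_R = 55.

67

Mika's payoff is (103 + 3x_R)x_M − 2x_M².
∂π/∂x_M = 103 + 3x_R − 4x_M = 0, so x_M = 25.75 + 0.75x_R.
At x_R = 55: x_M = 25.75 + 0.75·55 = 67.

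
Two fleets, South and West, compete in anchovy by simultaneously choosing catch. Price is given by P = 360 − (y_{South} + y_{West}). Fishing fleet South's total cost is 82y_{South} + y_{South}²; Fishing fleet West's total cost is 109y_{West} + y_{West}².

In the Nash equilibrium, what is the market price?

254.2

Fishing fleet South's profit: π = y_{South}(360 − (y_{South} + y_{West})) − 82y_{South} − y_{South}².
∂π/∂y_{South} = 278 − 4y_{South} − y_{West} = 0, so y_{South} = 69.5 − 0.25y_{West}.
By the same steps for West: y_{West} = 62.75 − 0.25y_{South}.
Solving the two reaction functions simultaneously: (1 − (−0.25)(−0.25))y_{South} = 69.5 − 0.25·62.75, so 0.9375y_{South} = 53.8125 and y_{South} = 57.4.
Then y_{West} = 62.75 − 0.25·57.4 = 48.4.
Equilibrium price: P = 360 − 105.8 = 254.2.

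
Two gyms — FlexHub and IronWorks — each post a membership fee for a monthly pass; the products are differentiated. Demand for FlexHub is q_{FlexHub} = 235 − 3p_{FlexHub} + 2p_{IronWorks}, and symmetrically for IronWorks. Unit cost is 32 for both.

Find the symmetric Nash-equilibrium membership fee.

FlexHub's profit: π = (p_{FlexHub} − 32)(235 − 3p_{FlexHub} + 2p_{IronWorks}).
∂π/∂p_{FlexHub} = 331 − 6p_{FlexHub} + 2p_{IronWorks} = 0 ⇒ p_{FlexHub} = 331/6 + (1/3)p_{IronWorks}.
By symmetry p_{IronWorks} = p_{FlexHub}; substituting into the reaction function, (2/3)p_{FlexHub} = 331/6 and p_{FlexHub} = 82.75.

82.75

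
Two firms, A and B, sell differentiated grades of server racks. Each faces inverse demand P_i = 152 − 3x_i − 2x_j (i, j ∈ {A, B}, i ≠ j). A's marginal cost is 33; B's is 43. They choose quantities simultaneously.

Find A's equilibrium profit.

Firm A's profit: π = x_A(152 − 3x_A − 2x_B) − 33x_A.
∂π/∂x_A = 119 − 6x_A − 2x_B = 0 ⇒ x_A = 119/6 − (1/3)x_B.
Similarly x_B = 109/6 − (1/3)x_A.
Solving the two reaction functions simultaneously: (1 − (−1/3)(−1/3))x_A = 119/6 − (1/3)·(109/6), so (8/9)x_A = 124/9 and x_A = 15.5.
Then x_B = 109/6 − (1/3)·15.5 = 13.
P_A = 152 − 3·15.5 − 2·13 = 79.5.
Profit = (79.5 − 33)·15.5 = 720.75.

720.75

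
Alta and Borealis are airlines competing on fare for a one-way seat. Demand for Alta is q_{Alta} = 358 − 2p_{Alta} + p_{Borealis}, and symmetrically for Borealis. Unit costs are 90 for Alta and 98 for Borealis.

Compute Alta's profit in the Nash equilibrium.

Alta's profit: π = (p_{Alta} − 90)(358 − 2p_{Alta} + p_{Borealis}).
∂π/∂p_{Alta} = 538 − 4p_{Alta} + p_{Borealis} = 0 ⇒ p_{Alta} = 134.5 + 0.25p_{Borealis}.
Similarly p_{Borealis} = 138.5 + 0.25p_{Alta}.
Substituting the second reaction function into the first: p_{Alta} = 134.5 + 0.25(138.5 + 0.25p_{Alta}), which gives 0.9375p_{Alta} = 169.125 ⇒ p_{Alta} = 180.4.
Then p_{Borealis} = 138.5 + 0.25·180.4 = 183.6.
q_{Alta} = 358 − 2·180.4 + 183.6 = 180.8.
Profit = (180.4 − 90)·180.8 = 16344.32.

16344.32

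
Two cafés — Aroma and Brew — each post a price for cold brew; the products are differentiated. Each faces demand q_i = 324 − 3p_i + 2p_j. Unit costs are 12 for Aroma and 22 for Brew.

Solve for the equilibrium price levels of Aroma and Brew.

Aroma's profit: π = (p_{Aroma} − 12)(324 − 3p_{Aroma} + 2p_{Brew}).
∂π/∂p_{Aroma} = 360 − 6p_{Aroma} + 2p_{Brew} = 0 ⇒ p_{Aroma} = 60 + (1/3)p_{Brew}.
Similarly p_{Brew} = 65 + (1/3)p_{Aroma}.
Solving the two reaction functions simultaneously: (1 − (1/3)(1/3))p_{Aroma} = 60 + (1/3)·65, so (8/9)p_{Aroma} = 245/3 and p_{Aroma} = 91.875.
Then p_{Brew} = 65 + (1/3)·91.875 = 95.625.

91.875, 95.625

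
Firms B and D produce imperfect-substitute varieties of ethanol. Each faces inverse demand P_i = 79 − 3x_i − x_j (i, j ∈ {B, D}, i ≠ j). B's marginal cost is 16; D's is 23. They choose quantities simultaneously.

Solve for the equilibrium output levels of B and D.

9.2, 7.8

Firm B's profit: π = x_B(79 − 3x_B − x_D) − 16x_B.
∂π/∂x_B = 63 − 6x_B − x_D = 0 ⇒ x_B = 10.5 − (1/6)x_D.
Similarly x_D = 28/3 − (1/6)x_B.
Solving the two reaction functions simultaneously: (1 − (−1/6)(−1/6))x_B = 10.5 − (1/6)·(28/3), so (35/36)x_B = 161/18 and x_B = 9.2.
Then x_D = 28/3 − (1/6)·9.2 = 7.8.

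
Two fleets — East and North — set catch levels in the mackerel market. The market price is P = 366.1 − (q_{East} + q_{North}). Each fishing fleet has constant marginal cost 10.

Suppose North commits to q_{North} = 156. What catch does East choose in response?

Fishing fleet East's profit: π = q_{East}(366.1 − (q_{East} + q_{North})) − 10q_{East}.
∂π/∂q_{East} = 356.1 − 2q_{East} − q_{North} = 0, so q_{East} = 178.05 − 0.5q_{North}.
At q_{North} = 156: q_{East} = 178.05 − 0.5·156 = 100.05.

100.05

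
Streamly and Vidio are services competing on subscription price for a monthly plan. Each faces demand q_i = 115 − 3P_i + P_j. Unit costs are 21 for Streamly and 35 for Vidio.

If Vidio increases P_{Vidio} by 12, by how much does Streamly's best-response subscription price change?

2

Streamly's profit: π = (P_{Streamly} − 21)(115 − 3P_{Streamly} + P_{Vidio}).
∂π/∂P_{Streamly} = 178 − 6P_{Streamly} + P_{Vidio} = 0 ⇒ P_{Streamly} = 89/3 + (1/6)P_{Vidio}.
The reaction-function slope is 1/6, so a 12-unit rise in P_{Vidio} moves P_{Streamly} by 1/6 × 12 = 2. Streamly's best response rises — the actions are strategic complements.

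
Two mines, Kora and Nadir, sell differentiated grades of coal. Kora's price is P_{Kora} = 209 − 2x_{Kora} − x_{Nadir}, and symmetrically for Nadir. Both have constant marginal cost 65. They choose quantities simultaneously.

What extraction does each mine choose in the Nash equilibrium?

Mine Kora's profit: π = x_{Kora}(209 − 2x_{Kora} − x_{Nadir}) − 65x_{Kora}.
∂π/∂x_{Kora} = 144 − 4x_{Kora} − x_{Nadir} = 0 ⇒ x_{Kora} = 36 − 0.25x_{Nadir}.
By symmetry x_{Nadir} = x_{Kora}; substituting into the reaction function, 1.25x_{Kora} = 36 and x_{Kora} = 28.8.

28.8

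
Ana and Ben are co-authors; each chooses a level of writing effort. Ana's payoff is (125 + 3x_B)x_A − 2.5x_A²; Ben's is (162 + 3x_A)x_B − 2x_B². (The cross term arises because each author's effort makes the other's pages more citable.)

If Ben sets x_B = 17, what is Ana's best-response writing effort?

35.2

Expanding Ana's payoff: 125x_A + 3x_Bx_A − 2.5x_A².
∂π/∂x_A = 125 + 3x_B − 5x_A = 0, so x_A = 25 + 0.6x_B.
At x_B = 17: x_A = 25 + 0.6·17 = 35.2.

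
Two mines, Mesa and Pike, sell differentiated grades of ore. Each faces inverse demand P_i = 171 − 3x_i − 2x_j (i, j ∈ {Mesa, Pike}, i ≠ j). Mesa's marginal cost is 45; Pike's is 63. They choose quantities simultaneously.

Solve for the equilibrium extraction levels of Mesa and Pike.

16.875, 12.375

Mine Mesa's profit: π = x_{Mesa}(171 − 3x_{Mesa} − 2x_{Pike}) − 45x_{Mesa}.
∂π/∂x_{Mesa} = 126 − 6x_{Mesa} − 2x_{Pike} = 0 ⇒ x_{Mesa} = 21 − (1/3)x_{Pike}.
Similarly x_{Pike} = 18 − (1/3)x_{Mesa}.
Plugging x_{Pike} into Mesa's best response: x_{Mesa} = 21 − (1/3)(18 − (1/3)x_{Mesa}) ⇒ (8/9)x_{Mesa} = 15, so x_{Mesa} = 16.875.
Then x_{Pike} = 18 − (1/3)·16.875 = 12.375.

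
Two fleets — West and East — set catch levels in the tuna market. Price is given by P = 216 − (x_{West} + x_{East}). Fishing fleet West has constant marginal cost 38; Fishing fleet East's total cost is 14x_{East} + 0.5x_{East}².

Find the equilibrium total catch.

Fishing fleet West's profit: π = x_{West}(216 − (x_{West} + x_{East})) − 38x_{West}.
∂π/∂x_{West} = 178 − 2x_{West} − x_{East} = 0, so x_{West} = 89 − 0.5x_{East}.
For East: ∂π/∂x_{East} = 202 − 3x_{East} − x_{West} = 0 ⇒ x_{East} = 202/3 − (1/3)x_{West}.
Substituting the second reaction function into the first: x_{West} = 89 − 0.5(202/3 − (1/3)x_{West}), which gives (5/6)x_{West} = 166/3 ⇒ x_{West} = 66.4.
Then x_{East} = 202/3 − (1/3)·66.4 = 45.2.
Total catch: 66.4 + 45.2 = 111.6.

111.6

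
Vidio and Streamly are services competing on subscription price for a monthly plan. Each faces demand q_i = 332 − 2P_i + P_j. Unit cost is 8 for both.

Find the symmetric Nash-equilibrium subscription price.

116

Vidio's profit: π = (P_{Vidio} − 8)(332 − 2P_{Vidio} + P_{Streamly}).
∂π/∂P_{Vidio} = 348 − 4P_{Vidio} + P_{Streamly} = 0 ⇒ P_{Vidio} = 87 + 0.25P_{Streamly}.
The game is symmetric, so in equilibrium P_{Streamly} = P_{Vidio}: the reaction function gives 0.75P_{Vidio} = 87, hence P_{Vidio} = 116.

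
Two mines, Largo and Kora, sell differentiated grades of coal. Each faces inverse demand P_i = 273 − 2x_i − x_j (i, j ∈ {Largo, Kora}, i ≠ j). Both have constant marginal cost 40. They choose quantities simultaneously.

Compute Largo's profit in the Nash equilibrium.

4343.12

Mine Largo's profit: π = x_{Largo}(273 − 2x_{Largo} − x_{Kora}) − 40x_{Largo}.
∂π/∂x_{Largo} = 233 − 4x_{Largo} − x_{Kora} = 0 ⇒ x_{Largo} = 58.25 − 0.25x_{Kora}.
By symmetry x_{Kora} = x_{Largo}; substituting into the reaction function, 1.25x_{Largo} = 58.25 and x_{Largo} = 46.6.
P_{Largo} = 273 − 2·46.6 − 46.6 = 133.2.
Profit = (133.2 − 40)·46.6 = 4343.12.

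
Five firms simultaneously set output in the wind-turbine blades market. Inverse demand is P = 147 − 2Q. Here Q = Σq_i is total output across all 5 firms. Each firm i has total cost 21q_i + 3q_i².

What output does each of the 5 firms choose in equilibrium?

A representative firm's profit is π_i = q_i(147 − 2Q) − 21q_i − 3q_i², with Q = q_i + Σ_{j≠i} q_j.
First-order condition: 126 − 10q_i − 2Σ_{j≠i} q_j = 0.
With identical firms, set every q_j = q: then 126 − 10q − 8q = 0, i.e. q = 126/18 = 7.

7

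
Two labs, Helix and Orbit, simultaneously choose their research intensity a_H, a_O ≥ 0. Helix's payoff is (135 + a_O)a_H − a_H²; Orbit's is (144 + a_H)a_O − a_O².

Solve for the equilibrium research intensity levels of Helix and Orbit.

Expanding Helix's payoff: 135a_H + a_Oa_H − a_H².
∂π/∂a_H = 135 + a_O − 2a_H = 0, so a_H = 67.5 + 0.5a_O.
Likewise for Orbit: a_O = 72 + 0.5a_H.
Substituting the second reaction function into the first: a_H = 67.5 + 0.5(72 + 0.5a_H), which gives 0.75a_H = 103.5 ⇒ a_H = 138.
Then a_O = 72 + 0.5·138 = 141.

138, 141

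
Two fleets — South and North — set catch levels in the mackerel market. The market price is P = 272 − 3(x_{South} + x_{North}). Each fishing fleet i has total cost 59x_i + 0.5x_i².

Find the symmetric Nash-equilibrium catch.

Fishing fleet South's profit: π = x_{South}(272 − 3(x_{South} + x_{North})) − 59x_{South} − 0.5x_{South}².
∂π/∂x_{South} = 213 − 7x_{South} − 3x_{North} = 0, so x_{South} = 213/7 − (3/7)x_{North}.
By symmetry x_{North} = x_{South}; substituting into the reaction function, (10/7)x_{South} = 213/7 and x_{South} = 21.3.

21.3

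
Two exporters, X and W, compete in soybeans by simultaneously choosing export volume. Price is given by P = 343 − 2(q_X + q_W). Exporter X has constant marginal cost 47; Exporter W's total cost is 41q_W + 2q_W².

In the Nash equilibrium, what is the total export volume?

85

Exporter X's profit: π = q_X(343 − 2(q_X + q_W)) − 47q_X.
∂π/∂q_X = 296 − 4q_X − 2q_W = 0, so q_X = 74 − 0.5q_W.
For W: ∂π/∂q_W = 302 − 8q_W − 2q_X = 0 ⇒ q_W = 37.75 − 0.25q_X.
Plugging q_W into X's best response: q_X = 74 − 0.5(37.75 − 0.25q_X) ⇒ 0.875q_X = 55.125, so q_X = 63.
Then q_W = 37.75 − 0.25·63 = 22.
Total export volume: 63 + 22 = 85.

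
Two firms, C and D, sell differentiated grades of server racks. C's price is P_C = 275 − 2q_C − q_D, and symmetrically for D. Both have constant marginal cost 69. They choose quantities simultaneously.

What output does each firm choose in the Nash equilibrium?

41.2

Firm C's profit: π = q_C(275 − 2q_C − q_D) − 69q_C.
∂π/∂q_C = 206 − 4q_C − q_D = 0 ⇒ q_C = 51.5 − 0.25q_D.
Setting q_C = q_D in the reaction function: q_C = 51.5 − 0.25q_C, so q_C = 51.5 / 1.25 = 41.2.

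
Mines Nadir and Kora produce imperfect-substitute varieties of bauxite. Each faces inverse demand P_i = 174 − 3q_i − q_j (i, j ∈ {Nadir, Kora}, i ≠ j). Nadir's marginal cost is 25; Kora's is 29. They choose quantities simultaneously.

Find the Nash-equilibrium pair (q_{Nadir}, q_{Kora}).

21.4, 20.6

Mine Nadir's profit: π = q_{Nadir}(174 − 3q_{Nadir} − q_{Kora}) − 25q_{Nadir}.
∂π/∂q_{Nadir} = 149 − 6q_{Nadir} − q_{Kora} = 0 ⇒ q_{Nadir} = 149/6 − (1/6)q_{Kora}.
Similarly q_{Kora} = 145/6 − (1/6)q_{Nadir}.
Solving the two reaction functions simultaneously: (1 − (−1/6)(−1/6))q_{Nadir} = 149/6 − (1/6)·(145/6), so (35/36)q_{Nadir} = 749/36 and q_{Nadir} = 21.4.
Then q_{Kora} = 145/6 − (1/6)·21.4 = 20.6.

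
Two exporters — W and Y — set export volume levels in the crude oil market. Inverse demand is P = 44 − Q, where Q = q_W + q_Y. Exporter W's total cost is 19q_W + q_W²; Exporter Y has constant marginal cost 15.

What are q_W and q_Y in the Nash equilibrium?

Exporter W's profit: π = q_W(44 − (q_W + q_Y)) − 19q_W − q_W².
∂π/∂q_W = 25 − 4q_W − q_Y = 0, so q_W = 6.25 − 0.25q_Y.
For Y: ∂π/∂q_Y = 29 − 2q_Y − q_W = 0 ⇒ q_Y = 14.5 − 0.5q_W.
Substituting the second reaction function into the first: q_W = 6.25 − 0.25(14.5 − 0.5q_W), which gives 0.875q_W = 2.625 ⇒ q_W = 3.
Then q_Y = 14.5 − 0.5·3 = 13.

3, 13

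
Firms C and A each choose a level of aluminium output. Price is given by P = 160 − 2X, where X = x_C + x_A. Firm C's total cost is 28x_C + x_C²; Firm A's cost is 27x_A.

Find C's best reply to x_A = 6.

Firm C's profit: π = x_C(160 − 2(x_C + x_A)) − 28x_C − x_C².
∂π/∂x_C = 132 − 6x_C − 2x_A = 0, so x_C = 22 − (1/3)x_A.
At x_A = 6: x_C = 22 − (1/3)·6 = 20.

20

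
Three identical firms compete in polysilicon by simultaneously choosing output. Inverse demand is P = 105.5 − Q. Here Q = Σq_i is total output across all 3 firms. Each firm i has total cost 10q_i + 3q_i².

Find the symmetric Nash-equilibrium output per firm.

9.55

A representative firm's profit is π_i = q_i(105.5 − Q) − 10q_i − 3q_i², with Q = q_i + Σ_{j≠i} q_j.
First-order condition: 95.5 − 8q_i − Σ_{j≠i} q_j = 0.
Imposing symmetry (q_j = q for all j) turns Σ_{j≠i} q_j into 2q, so 95.5 = 10q and q = 9.55.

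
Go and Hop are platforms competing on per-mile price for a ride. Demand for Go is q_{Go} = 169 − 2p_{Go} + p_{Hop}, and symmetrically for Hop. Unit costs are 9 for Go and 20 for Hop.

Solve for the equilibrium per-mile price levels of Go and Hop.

63.8, 68.2

Go's profit: π = (p_{Go} − 9)(169 − 2p_{Go} + p_{Hop}).
∂π/∂p_{Go} = 187 − 4p_{Go} + p_{Hop} = 0 ⇒ p_{Go} = 46.75 + 0.25p_{Hop}.
Similarly p_{Hop} = 52.25 + 0.25p_{Go}.
Substituting the second reaction function into the first: p_{Go} = 46.75 + 0.25(52.25 + 0.25p_{Go}), which gives 0.9375p_{Go} = 59.8125 ⇒ p_{Go} = 63.8.
Then p_{Hop} = 52.25 + 0.25·63.8 = 68.2.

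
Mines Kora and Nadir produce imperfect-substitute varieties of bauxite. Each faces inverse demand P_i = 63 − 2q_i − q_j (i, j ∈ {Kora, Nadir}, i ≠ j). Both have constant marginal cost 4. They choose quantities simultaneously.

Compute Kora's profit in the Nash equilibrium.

Mine Kora's profit: π = q_{Kora}(63 − 2q_{Kora} − q_{Nadir}) − 4q_{Kora}.
∂π/∂q_{Kora} = 59 − 4q_{Kora} − q_{Nadir} = 0 ⇒ q_{Kora} = 14.75 − 0.25q_{Nadir}.
Setting q_{Kora} = q_{Nadir} in the reaction function: q_{Kora} = 14.75 − 0.25q_{Kora}, so q_{Kora} = 14.75 / 1.25 = 11.8.
P_{Kora} = 63 − 2·11.8 − 11.8 = 27.6.
Profit = (27.6 − 4)·11.8 = 278.48.

278.48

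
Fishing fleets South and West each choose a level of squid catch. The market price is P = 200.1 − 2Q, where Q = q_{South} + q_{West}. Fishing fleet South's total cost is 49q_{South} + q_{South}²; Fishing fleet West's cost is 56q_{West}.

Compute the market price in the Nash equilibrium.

Fishing fleet South's profit: π = q_{South}(200.1 − 2(q_{South} + q_{West})) − 49q_{South} − q_{South}².
∂π/∂q_{South} = 151.1 − 6q_{South} − 2q_{West} = 0, so q_{South} = 1511/60 − (1/3)q_{West}.
For West: ∂π/∂q_{West} = 144.1 − 4q_{West} − 2q_{South} = 0 ⇒ q_{West} = 36.025 − 0.5q_{South}.
Solving the two reaction functions simultaneously: (1 − (−1/3)(−0.5))q_{South} = 1511/60 − (1/3)·36.025, so (5/6)q_{South} = 13.175 and q_{South} = 15.81.
Then q_{West} = 36.025 − 0.5·15.81 = 28.12.
Equilibrium price: P = 200.1 − 2·43.93 = 112.24.

112.24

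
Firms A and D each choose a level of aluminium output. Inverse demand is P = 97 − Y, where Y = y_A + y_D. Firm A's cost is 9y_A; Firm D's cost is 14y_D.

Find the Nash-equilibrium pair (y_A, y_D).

31, 26

Firm A's profit: π = y_A(97 − (y_A + y_D)) − 9y_A.
∂π/∂y_A = 88 − 2y_A − y_D = 0, so y_A = 44 − 0.5y_D.
By the same steps for D: y_D = 41.5 − 0.5y_A.
Plugging y_D into A's best response: y_A = 44 − 0.5(41.5 − 0.5y_A) ⇒ 0.75y_A = 23.25, so y_A = 31.
Then y_D = 41.5 − 0.5·31 = 26.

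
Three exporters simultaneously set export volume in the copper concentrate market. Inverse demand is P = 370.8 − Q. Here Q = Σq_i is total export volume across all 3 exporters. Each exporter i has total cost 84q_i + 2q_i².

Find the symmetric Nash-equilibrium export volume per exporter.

35.85

A representative exporter's profit is π_i = q_i(370.8 − Q) − 84q_i − 2q_i², with Q = q_i + Σ_{j≠i} q_j.
First-order condition: 286.8 − 6q_i − Σ_{j≠i} q_j = 0.
Imposing symmetry (q_j = q for all j) turns Σ_{j≠i} q_j into 2q, so 286.8 = 8q and q = 35.85.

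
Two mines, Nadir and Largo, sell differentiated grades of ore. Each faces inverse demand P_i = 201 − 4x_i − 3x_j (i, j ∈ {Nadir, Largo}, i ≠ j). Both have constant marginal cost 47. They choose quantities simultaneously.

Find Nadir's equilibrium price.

103

Mine Nadir's profit: π = x_{Nadir}(201 − 4x_{Nadir} − 3x_{Largo}) − 47x_{Nadir}.
∂π/∂x_{Nadir} = 154 − 8x_{Nadir} − 3x_{Largo} = 0 ⇒ x_{Nadir} = 19.25 − 0.375x_{Largo}.
By symmetry x_{Largo} = x_{Nadir}; substituting into the reaction function, 1.375x_{Nadir} = 19.25 and x_{Nadir} = 14.
P_{Nadir} = 201 − 4·14 − 3·14 = 103.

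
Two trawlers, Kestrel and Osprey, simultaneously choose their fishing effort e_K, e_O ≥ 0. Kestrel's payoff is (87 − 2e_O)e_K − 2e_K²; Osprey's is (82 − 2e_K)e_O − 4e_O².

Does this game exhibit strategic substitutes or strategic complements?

Expanding Kestrel's payoff: 87e_K − 2e_Oe_K − 2e_K².
∂π/∂e_K = 87 − 2e_O − 4e_K = 0, so e_K = 21.75 − 0.5e_O.
The best-response slope de_K/de_O = −0.5 < 0: the reaction function is downward-sloping, so the choices are strategic substitutes.

strategic substitutes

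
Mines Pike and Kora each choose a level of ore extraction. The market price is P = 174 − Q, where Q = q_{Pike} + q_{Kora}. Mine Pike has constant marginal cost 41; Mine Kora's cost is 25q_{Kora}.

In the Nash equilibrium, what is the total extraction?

Mine Pike's profit: π = q_{Pike}(174 − (q_{Pike} + q_{Kora})) − 41q_{Pike}.
∂π/∂q_{Pike} = 133 − 2q_{Pike} − q_{Kora} = 0, so q_{Pike} = 66.5 − 0.5q_{Kora}.
By the same steps for Kora: q_{Kora} = 74.5 − 0.5q_{Pike}.
Plugging q_{Kora} into Pike's best response: q_{Pike} = 66.5 − 0.5(74.5 − 0.5q_{Pike}) ⇒ 0.75q_{Pike} = 29.25, so q_{Pike} = 39.
Then q_{Kora} = 74.5 − 0.5·39 = 55.
Total extraction: 39 + 55 = 94.

94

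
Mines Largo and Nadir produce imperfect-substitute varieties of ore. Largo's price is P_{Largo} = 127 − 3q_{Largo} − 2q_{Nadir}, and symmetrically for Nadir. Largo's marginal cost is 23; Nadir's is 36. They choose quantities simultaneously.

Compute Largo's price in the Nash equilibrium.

Mine Largo's profit: π = q_{Largo}(127 − 3q_{Largo} − 2q_{Nadir}) − 23q_{Largo}.
∂π/∂q_{Largo} = 104 − 6q_{Largo} − 2q_{Nadir} = 0 ⇒ q_{Largo} = 52/3 − (1/3)q_{Nadir}.
Similarly q_{Nadir} = 91/6 − (1/3)q_{Largo}.
Substituting the second reaction function into the first: q_{Largo} = 52/3 − (1/3)(91/6 − (1/3)q_{Largo}), which gives (8/9)q_{Largo} = 221/18 ⇒ q_{Largo} = 13.8125.
Then q_{Nadir} = 91/6 − (1/3)·13.8125 = 10.5625.
P_{Largo} = 127 − 3·13.8125 − 2·10.5625 = 64.4375.

64.4375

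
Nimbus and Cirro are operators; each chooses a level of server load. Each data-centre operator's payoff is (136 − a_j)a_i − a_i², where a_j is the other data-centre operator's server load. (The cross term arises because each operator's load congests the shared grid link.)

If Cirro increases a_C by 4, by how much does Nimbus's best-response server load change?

Nimbus's payoff is (136 − a_C)a_N − a_N².
∂π/∂a_N = 136 − a_C − 2a_N = 0, so a_N = 68 − 0.5a_C.
The reaction-function slope is −0.5, so a 4-unit rise in a_C moves a_N by −0.5 × 4 = −2. Nimbus's best response falls — the actions are strategic substitutes.

-2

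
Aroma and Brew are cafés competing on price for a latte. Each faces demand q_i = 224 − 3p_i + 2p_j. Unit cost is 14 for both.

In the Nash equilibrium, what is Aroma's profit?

Aroma's profit: π = (p_{Aroma} − 14)(224 − 3p_{Aroma} + 2p_{Brew}).
∂π/∂p_{Aroma} = 266 − 6p_{Aroma} + 2p_{Brew} = 0 ⇒ p_{Aroma} = 133/3 + (1/3)p_{Brew}.
The game is symmetric, so in equilibrium p_{Brew} = p_{Aroma}: the reaction function gives (2/3)p_{Aroma} = 133/3, hence p_{Aroma} = 66.5.
q_{Aroma} = 224 − 3·66.5 + 2·66.5 = 157.5.
Profit = (66.5 − 14)·157.5 = 8268.75.

8268.75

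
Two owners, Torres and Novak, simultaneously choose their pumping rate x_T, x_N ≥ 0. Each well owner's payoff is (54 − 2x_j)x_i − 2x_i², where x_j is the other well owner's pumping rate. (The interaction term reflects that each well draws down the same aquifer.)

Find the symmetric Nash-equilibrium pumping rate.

9

Torres's payoff is (54 − 2x_N)x_T − 2x_T².
∂π/∂x_T = 54 − 2x_N − 4x_T = 0, so x_T = 13.5 − 0.5x_N.
By symmetry x_N = x_T; substituting into the reaction function, 1.5x_T = 13.5 and x_T = 9.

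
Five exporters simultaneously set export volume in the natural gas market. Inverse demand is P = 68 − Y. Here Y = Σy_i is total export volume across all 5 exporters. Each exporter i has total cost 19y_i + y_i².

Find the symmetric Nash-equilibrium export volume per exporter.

6.125

A representative exporter's profit is π_i = y_i(68 − Y) − 19y_i − y_i², with Y = y_i + Σ_{j≠i} y_j.
First-order condition: 49 − 4y_i − Σ_{j≠i} y_j = 0.
With identical exporters, set every y_j = y: then 49 − 4y − 4y = 0, i.e. y = 49/8 = 6.125.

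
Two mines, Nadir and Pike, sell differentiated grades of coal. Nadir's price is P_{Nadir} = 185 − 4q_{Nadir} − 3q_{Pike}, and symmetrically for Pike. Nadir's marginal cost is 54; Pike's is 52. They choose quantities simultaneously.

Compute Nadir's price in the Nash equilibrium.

101.2

Mine Nadir's profit: π = q_{Nadir}(185 − 4q_{Nadir} − 3q_{Pike}) − 54q_{Nadir}.
∂π/∂q_{Nadir} = 131 − 8q_{Nadir} − 3q_{Pike} = 0 ⇒ q_{Nadir} = 16.375 − 0.375q_{Pike}.
Similarly q_{Pike} = 16.625 − 0.375q_{Nadir}.
Plugging q_{Pike} into Nadir's best response: q_{Nadir} = 16.375 − 0.375(16.625 − 0.375q_{Nadir}) ⇒ (55/64)q_{Nadir} = 649/64, so q_{Nadir} = 11.8.
Then q_{Pike} = 16.625 − 0.375·11.8 = 12.2.
P_{Nadir} = 185 − 4·11.8 − 3·12.2 = 101.2.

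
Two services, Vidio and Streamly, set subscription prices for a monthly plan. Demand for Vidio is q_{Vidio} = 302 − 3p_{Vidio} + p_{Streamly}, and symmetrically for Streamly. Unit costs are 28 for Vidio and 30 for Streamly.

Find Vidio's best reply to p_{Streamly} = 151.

89.5

Vidio's profit: π = (p_{Vidio} − 28)(302 − 3p_{Vidio} + p_{Streamly}).
∂π/∂p_{Vidio} = 386 − 6p_{Vidio} + p_{Streamly} = 0 ⇒ p_{Vidio} = 193/3 + (1/6)p_{Streamly}.
At p_{Streamly} = 151: p_{Vidio} = 193/3 + (1/6)·151 = 89.5.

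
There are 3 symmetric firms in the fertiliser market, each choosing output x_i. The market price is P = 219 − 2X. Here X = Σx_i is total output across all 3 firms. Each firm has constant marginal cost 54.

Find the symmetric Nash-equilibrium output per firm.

A representative firm's profit is π_i = x_i(219 − 2X) − 54x_i, with X = x_i + Σ_{j≠i} x_j.
First-order condition: 165 − 4x_i − 2Σ_{j≠i} x_j = 0.
Imposing symmetry (x_j = x for all j) turns Σ_{j≠i} x_j into 2x, so 165 = 8x and x = 20.625.

20.625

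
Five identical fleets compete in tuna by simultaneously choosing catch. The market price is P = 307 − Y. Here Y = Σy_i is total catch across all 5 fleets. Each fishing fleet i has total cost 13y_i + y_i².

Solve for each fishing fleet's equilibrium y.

36.75

A representative fishing fleet's profit is π_i = y_i(307 − Y) − 13y_i − y_i², with Y = y_i + Σ_{j≠i} y_j.
First-order condition: 294 − 4y_i − Σ_{j≠i} y_j = 0.
With identical fishing fleets, set every y_j = y: then 294 − 4y − 4y = 0, i.e. y = 294/8 = 36.75.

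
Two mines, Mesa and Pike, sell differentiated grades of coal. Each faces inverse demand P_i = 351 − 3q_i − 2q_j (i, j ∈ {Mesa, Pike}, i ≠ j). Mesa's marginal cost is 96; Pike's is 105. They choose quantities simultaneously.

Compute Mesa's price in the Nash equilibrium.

Mine Mesa's profit: π = q_{Mesa}(351 − 3q_{Mesa} − 2q_{Pike}) − 96q_{Mesa}.
∂π/∂q_{Mesa} = 255 − 6q_{Mesa} − 2q_{Pike} = 0 ⇒ q_{Mesa} = 42.5 − (1/3)q_{Pike}.
Similarly q_{Pike} = 41 − (1/3)q_{Mesa}.
Substituting the second reaction function into the first: q_{Mesa} = 42.5 − (1/3)(41 − (1/3)q_{Mesa}), which gives (8/9)q_{Mesa} = 173/6 ⇒ q_{Mesa} = 32.4375.
Then q_{Pike} = 41 − (1/3)·32.4375 = 30.1875.
P_{Mesa} = 351 − 3·32.4375 − 2·30.1875 = 193.3125.

193.3125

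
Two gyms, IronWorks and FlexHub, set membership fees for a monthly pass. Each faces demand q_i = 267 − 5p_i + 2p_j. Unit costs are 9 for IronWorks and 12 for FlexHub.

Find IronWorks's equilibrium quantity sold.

151.5625

IronWorks's profit: π = (p_{IronWorks} − 9)(267 − 5p_{IronWorks} + 2p_{FlexHub}).
∂π/∂p_{IronWorks} = 312 − 10p_{IronWorks} + 2p_{FlexHub} = 0 ⇒ p_{IronWorks} = 31.2 + 0.2p_{FlexHub}.
Similarly p_{FlexHub} = 32.7 + 0.2p_{IronWorks}.
Solving the two reaction functions simultaneously: (1 − (0.2)(0.2))p_{IronWorks} = 31.2 + 0.2·32.7, so 0.96p_{IronWorks} = 37.74 and p_{IronWorks} = 39.3125.
Then p_{FlexHub} = 32.7 + 0.2·39.3125 = 40.5625.
q_{IronWorks} = 267 − 5·39.3125 + 2·40.5625 = 151.5625.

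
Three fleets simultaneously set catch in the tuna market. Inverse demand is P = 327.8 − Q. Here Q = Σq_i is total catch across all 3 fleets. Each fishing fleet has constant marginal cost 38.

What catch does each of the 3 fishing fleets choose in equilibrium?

A representative fishing fleet's profit is π_i = q_i(327.8 − Q) − 38q_i, with Q = q_i + Σ_{j≠i} q_j.
First-order condition: 289.8 − 2q_i − Σ_{j≠i} q_j = 0.
With identical fishing fleets, set every q_j = q: then 289.8 − 2q − 2q = 0, i.e. q = 289.8/4 = 72.45.

72.45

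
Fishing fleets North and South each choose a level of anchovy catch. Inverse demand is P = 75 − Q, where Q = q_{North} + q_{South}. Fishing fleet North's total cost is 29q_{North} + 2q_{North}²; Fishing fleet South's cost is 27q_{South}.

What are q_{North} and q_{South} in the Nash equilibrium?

4, 22

Fishing fleet North's profit: π = q_{North}(75 − (q_{North} + q_{South})) − 29q_{North} − 2q_{North}².
∂π/∂q_{North} = 46 − 6q_{North} − q_{South} = 0, so q_{North} = 23/3 − (1/6)q_{South}.
For South: ∂π/∂q_{South} = 48 − 2q_{South} − q_{North} = 0 ⇒ q_{South} = 24 − 0.5q_{North}.
Substituting the second reaction function into the first: q_{North} = 23/3 − (1/6)(24 − 0.5q_{North}), which gives (11/12)q_{North} = 11/3 ⇒ q_{North} = 4.
Then q_{South} = 24 − 0.5·4 = 22.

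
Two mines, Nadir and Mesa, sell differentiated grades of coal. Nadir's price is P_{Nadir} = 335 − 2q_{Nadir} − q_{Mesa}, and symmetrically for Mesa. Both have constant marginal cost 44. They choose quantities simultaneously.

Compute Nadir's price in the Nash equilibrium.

160.4

Mine Nadir's profit: π = q_{Nadir}(335 − 2q_{Nadir} − q_{Mesa}) − 44q_{Nadir}.
∂π/∂q_{Nadir} = 291 − 4q_{Nadir} − q_{Mesa} = 0 ⇒ q_{Nadir} = 72.75 − 0.25q_{Mesa}.
By symmetry q_{Mesa} = q_{Nadir}; substituting into the reaction function, 1.25q_{Nadir} = 72.75 and q_{Nadir} = 58.2.
P_{Nadir} = 335 − 2·58.2 − 58.2 = 160.4.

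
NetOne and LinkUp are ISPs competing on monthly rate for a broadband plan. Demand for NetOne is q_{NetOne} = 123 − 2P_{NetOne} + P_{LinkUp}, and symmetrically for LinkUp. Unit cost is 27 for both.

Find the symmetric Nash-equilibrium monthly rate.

59

NetOne's profit: π = (P_{NetOne} − 27)(123 − 2P_{NetOne} + P_{LinkUp}).
∂π/∂P_{NetOne} = 177 − 4P_{NetOne} + P_{LinkUp} = 0 ⇒ P_{NetOne} = 44.25 + 0.25P_{LinkUp}.
Setting P_{NetOne} = P_{LinkUp} in the reaction function: P_{NetOne} = 44.25 + 0.25P_{NetOne}, so P_{NetOne} = 44.25 / 0.75 = 59.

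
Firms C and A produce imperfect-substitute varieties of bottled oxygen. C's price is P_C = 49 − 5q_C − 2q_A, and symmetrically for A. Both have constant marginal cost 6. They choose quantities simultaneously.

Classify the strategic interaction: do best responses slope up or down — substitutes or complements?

Firm C's profit: π = q_C(49 − 5q_C − 2q_A) − 6q_C.
∂π/∂q_C = 43 − 10q_C − 2q_A = 0 ⇒ q_C = 4.3 − 0.2q_A.
The best-response slope dq_C/dq_A = −0.2 < 0: the reaction function is downward-sloping, so the choices are strategic substitutes.

strategic substitutes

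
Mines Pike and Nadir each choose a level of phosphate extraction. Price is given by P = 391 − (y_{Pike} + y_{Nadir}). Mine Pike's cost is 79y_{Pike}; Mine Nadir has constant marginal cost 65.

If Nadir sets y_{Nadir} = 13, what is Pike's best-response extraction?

149.5

Mine Pike's profit: π = y_{Pike}(391 − (y_{Pike} + y_{Nadir})) − 79y_{Pike}.
∂π/∂y_{Pike} = 312 − 2y_{Pike} − y_{Nadir} = 0, so y_{Pike} = 156 − 0.5y_{Nadir}.
At y_{Nadir} = 13: y_{Pike} = 156 − 0.5·13 = 149.5.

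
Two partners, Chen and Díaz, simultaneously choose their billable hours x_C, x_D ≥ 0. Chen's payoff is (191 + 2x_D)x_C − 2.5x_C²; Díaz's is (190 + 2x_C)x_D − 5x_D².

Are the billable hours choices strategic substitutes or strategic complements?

Expanding Chen's payoff: 191x_C + 2x_Dx_C − 2.5x_C².
∂π/∂x_C = 191 + 2x_D − 5x_C = 0, so x_C = 38.2 + 0.4x_D.
The best-response slope dx_C/dx_D = 0.4 > 0: the reaction function is upward-sloping, so the choices are strategic complements.

strategic complements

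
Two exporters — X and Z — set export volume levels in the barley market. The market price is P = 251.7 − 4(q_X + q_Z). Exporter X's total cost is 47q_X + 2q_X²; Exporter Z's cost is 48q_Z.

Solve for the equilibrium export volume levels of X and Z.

10.285, 20.32

Exporter X's profit: π = q_X(251.7 − 4(q_X + q_Z)) − 47q_X − 2q_X².
∂π/∂q_X = 204.7 − 12q_X − 4q_Z = 0, so q_X = 2047/120 − (1/3)q_Z.
For Z: ∂π/∂q_Z = 203.7 − 8q_Z − 4q_X = 0 ⇒ q_Z = 25.4625 − 0.5q_X.
Solving the two reaction functions simultaneously: (1 − (−1/3)(−0.5))q_X = 2047/120 − (1/3)·25.4625, so (5/6)q_X = 2057/240 and q_X = 10.285.
Then q_Z = 25.4625 − 0.5·10.285 = 20.32.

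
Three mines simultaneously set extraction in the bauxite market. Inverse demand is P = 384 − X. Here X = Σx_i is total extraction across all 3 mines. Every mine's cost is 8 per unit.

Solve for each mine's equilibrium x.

A representative mine's profit is π_i = x_i(384 − X) − 8x_i, with X = x_i + Σ_{j≠i} x_j.
First-order condition: 376 − 2x_i − Σ_{j≠i} x_j = 0.
With identical mines, set every x_j = x: then 376 − 2x − 2x = 0, i.e. x = 376/4 = 94.

94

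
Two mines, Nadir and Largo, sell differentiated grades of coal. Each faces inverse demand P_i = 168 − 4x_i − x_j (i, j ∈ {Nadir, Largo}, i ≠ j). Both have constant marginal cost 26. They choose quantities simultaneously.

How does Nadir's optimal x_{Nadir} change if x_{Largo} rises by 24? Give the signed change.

Mine Nadir's profit: π = x_{Nadir}(168 − 4x_{Nadir} − x_{Largo}) − 26x_{Nadir}.
∂π/∂x_{Nadir} = 142 − 8x_{Nadir} − x_{Largo} = 0 ⇒ x_{Nadir} = 17.75 − 0.125x_{Largo}.
The reaction-function slope is −0.125, so a 24-unit rise in x_{Largo} moves x_{Nadir} by −0.125 × 24 = −3. Nadir's best response falls — the actions are strategic substitutes.

-3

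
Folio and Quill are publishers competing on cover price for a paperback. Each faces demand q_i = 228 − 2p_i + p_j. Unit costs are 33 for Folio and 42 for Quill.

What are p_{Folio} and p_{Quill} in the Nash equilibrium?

99.2, 102.8

Folio's profit: π = (p_{Folio} − 33)(228 − 2p_{Folio} + p_{Quill}).
∂π/∂p_{Folio} = 294 − 4p_{Folio} + p_{Quill} = 0 ⇒ p_{Folio} = 73.5 + 0.25p_{Quill}.
Similarly p_{Quill} = 78 + 0.25p_{Folio}.
Substituting the second reaction function into the first: p_{Folio} = 73.5 + 0.25(78 + 0.25p_{Folio}), which gives 0.9375p_{Folio} = 93 ⇒ p_{Folio} = 99.2.
Then p_{Quill} = 78 + 0.25·99.2 = 102.8.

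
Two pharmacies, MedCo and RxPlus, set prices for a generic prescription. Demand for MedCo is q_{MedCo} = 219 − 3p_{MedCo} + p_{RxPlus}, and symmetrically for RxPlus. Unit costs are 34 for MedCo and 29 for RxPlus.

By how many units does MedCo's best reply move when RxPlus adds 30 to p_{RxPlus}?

5

MedCo's profit: π = (p_{MedCo} − 34)(219 − 3p_{MedCo} + p_{RxPlus}).
∂π/∂p_{MedCo} = 321 − 6p_{MedCo} + p_{RxPlus} = 0 ⇒ p_{MedCo} = 53.5 + (1/6)p_{RxPlus}.
The reaction-function slope is 1/6, so a 30-unit rise in p_{RxPlus} moves p_{MedCo} by 1/6 × 30 = 5. MedCo's best response rises — the actions are strategic complements.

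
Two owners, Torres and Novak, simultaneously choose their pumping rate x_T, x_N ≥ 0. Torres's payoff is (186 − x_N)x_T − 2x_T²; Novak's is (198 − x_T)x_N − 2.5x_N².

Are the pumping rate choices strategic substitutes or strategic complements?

strategic substitutes

Expanding Torres's payoff: 186x_T − x_Nx_T − 2x_T².
∂π/∂x_T = 186 − x_N − 4x_T = 0, so x_T = 46.5 − 0.25x_N.
The best-response slope dx_T/dx_N = −0.25 < 0: the reaction function is downward-sloping, so the choices are strategic substitutes.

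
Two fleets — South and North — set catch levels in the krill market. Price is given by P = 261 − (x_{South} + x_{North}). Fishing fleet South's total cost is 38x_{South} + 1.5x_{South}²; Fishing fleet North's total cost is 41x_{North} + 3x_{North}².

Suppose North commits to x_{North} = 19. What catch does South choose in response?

Fishing fleet South's profit: π = x_{South}(261 − (x_{South} + x_{North})) − 38x_{South} − 1.5x_{South}².
∂π/∂x_{South} = 223 − 5x_{South} − x_{North} = 0, so x_{South} = 44.6 − 0.2x_{North}.
At x_{North} = 19: x_{South} = 44.6 − 0.2·19 = 40.8.

40.8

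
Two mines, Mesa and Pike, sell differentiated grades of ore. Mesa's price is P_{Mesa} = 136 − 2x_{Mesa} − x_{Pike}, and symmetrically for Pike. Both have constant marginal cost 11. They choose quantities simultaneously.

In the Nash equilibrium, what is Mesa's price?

61

Mine Mesa's profit: π = x_{Mesa}(136 − 2x_{Mesa} − x_{Pike}) − 11x_{Mesa}.
∂π/∂x_{Mesa} = 125 − 4x_{Mesa} − x_{Pike} = 0 ⇒ x_{Mesa} = 31.25 − 0.25x_{Pike}.
By symmetry x_{Pike} = x_{Mesa}; substituting into the reaction function, 1.25x_{Mesa} = 31.25 and x_{Mesa} = 25.
P_{Mesa} = 136 − 2·25 − 25 = 61.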